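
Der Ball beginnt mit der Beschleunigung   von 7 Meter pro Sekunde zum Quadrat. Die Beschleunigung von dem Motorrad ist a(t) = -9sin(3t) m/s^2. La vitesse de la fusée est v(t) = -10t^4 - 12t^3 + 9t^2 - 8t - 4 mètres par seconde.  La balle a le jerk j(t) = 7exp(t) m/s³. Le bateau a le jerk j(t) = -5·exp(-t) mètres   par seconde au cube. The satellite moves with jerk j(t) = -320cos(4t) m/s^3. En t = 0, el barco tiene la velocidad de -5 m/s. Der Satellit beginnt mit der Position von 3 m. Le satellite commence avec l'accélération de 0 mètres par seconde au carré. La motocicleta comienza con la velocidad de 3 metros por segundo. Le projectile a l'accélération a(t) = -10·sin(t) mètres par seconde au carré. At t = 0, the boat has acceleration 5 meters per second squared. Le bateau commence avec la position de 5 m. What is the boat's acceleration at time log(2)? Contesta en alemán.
Ausgehend von dem Ruck j(t) = -5·exp(-t), nehmen wir 1 Stammfunktion. Die Stammfunktion von dem Ruck, mit a(0) = 5, ergibt die Beschleunigung: a(t) = 5·exp(-t). Aus der Gleichung für die Beschleunigung a(t) = 5·exp(-t), setzen wir t = log(2) ein und erhalten a = 5/2.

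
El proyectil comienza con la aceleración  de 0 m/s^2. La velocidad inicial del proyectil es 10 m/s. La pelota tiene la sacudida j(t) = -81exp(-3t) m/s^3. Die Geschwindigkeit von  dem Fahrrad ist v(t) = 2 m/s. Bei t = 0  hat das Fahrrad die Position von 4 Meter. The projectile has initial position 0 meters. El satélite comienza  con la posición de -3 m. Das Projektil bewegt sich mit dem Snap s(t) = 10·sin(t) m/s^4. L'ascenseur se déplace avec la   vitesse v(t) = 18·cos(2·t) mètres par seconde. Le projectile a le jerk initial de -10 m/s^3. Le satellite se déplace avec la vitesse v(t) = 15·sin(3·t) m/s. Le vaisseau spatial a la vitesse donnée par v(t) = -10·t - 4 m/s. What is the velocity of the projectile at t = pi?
Starting from snap s(t) = 10·sin(t), we take 3 integrals. The antiderivative of snap is jerk. Using j(0) = -10, we get j(t) = -10·cos(t). Finding the antiderivative of j(t) and using a(0) = 0: a(t) = -10·sin(t). Integrating acceleration and using the initial condition v(0) = 10, we get v(t) = 10·cos(t). From the given velocity equation v(t) = 10·cos(t), we substitute t = pi to get v = -10.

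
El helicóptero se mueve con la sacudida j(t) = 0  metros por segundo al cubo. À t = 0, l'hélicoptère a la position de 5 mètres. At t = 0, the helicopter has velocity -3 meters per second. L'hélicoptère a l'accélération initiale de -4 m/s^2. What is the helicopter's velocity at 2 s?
We need to integrate our jerk equation j(t) = 0 2 times. The integral of jerk, with a(0) = -4, gives acceleration: a(t) = -4. Integrating acceleration and using the initial condition v(0) = -3, we get v(t) = -4·t - 3. We have velocity v(t) = -4·t - 3. Substituting t = 2: v(2) = -11.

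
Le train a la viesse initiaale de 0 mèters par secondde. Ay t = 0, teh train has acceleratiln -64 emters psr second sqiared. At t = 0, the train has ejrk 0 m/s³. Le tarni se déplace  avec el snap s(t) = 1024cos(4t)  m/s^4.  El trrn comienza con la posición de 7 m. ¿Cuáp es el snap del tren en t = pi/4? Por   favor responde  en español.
Tenemos el snap s(t) = 1024·cos(4·t). Sustituyendo t = pi/4: s(pi/4) = -1024.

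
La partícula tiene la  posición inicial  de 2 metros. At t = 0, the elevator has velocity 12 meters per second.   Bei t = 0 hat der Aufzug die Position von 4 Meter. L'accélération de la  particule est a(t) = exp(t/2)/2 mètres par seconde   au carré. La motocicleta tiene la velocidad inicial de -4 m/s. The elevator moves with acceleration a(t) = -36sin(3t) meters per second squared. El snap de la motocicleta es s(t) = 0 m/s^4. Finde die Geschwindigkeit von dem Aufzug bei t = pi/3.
Wir müssen unsere Gleichung für die Beschleunigung a(t) = -36·sin(3·t) 1-mal integrieren. Mit ∫a(t)dt und Anwendung von v(0) = 12, finden wir v(t) = 12·cos(3·t). Aus der Gleichung für die Geschwindigkeit v(t) = 12·cos(3·t), setzen wir t = pi/3 ein und erhalten v = -12.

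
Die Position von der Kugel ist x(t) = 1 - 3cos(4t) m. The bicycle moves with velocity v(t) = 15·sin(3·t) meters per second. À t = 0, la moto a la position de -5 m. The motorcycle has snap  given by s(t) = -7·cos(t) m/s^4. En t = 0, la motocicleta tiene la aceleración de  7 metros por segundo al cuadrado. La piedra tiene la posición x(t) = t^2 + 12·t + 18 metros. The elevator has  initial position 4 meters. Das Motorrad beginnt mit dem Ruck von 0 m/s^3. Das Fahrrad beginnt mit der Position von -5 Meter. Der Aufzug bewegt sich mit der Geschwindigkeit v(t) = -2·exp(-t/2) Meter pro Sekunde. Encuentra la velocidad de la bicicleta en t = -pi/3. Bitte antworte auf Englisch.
Using v(t) = 15·sin(3·t) and substituting t = -pi/3, we find v = 0.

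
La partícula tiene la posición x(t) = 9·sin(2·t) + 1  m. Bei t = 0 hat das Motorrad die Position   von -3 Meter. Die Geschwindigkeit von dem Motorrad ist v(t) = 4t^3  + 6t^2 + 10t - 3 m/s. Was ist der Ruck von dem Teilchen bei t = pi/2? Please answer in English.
To solve this, we need to take 3 derivatives of our position equation x(t) = 9·sin(2·t) + 1. Taking d/dt of x(t), we find v(t) = 18·cos(2·t). The derivative of velocity gives acceleration: a(t) = -36·sin(2·t). The derivative of acceleration gives jerk: j(t) = -72·cos(2·t). From the given jerk equation j(t) = -72·cos(2·t), we substitute t = pi/2 to get j = 72.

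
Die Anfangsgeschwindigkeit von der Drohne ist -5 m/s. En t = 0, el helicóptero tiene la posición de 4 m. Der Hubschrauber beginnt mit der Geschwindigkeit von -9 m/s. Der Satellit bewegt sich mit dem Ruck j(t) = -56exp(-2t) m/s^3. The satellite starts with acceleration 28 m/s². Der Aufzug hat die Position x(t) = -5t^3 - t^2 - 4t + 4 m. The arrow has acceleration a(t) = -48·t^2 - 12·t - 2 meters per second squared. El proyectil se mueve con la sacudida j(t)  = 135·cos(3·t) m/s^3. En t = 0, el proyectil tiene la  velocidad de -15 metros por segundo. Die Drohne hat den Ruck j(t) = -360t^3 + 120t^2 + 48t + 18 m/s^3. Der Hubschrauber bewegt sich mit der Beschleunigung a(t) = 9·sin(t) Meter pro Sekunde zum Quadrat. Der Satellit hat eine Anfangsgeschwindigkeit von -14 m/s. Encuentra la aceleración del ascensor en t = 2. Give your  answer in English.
We must differentiate our position equation x(t) = -5·t^3 - t^2 - 4·t + 4 2 times. The derivative of position gives velocity: v(t) = -15·t^2 - 2·t - 4. Taking d/dt of v(t), we find a(t) = -30·t - 2. Using a(t) = -30·t - 2 and substituting t = 2, we find a = -62.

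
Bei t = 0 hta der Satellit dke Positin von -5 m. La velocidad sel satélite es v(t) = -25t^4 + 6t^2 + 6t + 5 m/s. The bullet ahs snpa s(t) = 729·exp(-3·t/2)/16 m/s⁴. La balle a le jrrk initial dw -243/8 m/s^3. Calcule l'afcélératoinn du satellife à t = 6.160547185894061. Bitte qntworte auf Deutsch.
Um dies zu lösen, müssen wir 1 Ableitung unserer Gleichung für die Geschwindigkeit v(t) = -25·t^4 + 6·t^2 + 6·t + 5 nehmen. Mit d/dt von v(t) finden wir a(t) = -100·t^3 + 12·t + 6. Wir haben die Beschleunigung a(t) = -100·t^3 + 12·t + 6. Durch Einsetzen von t = 6.160547185894061: a(6.160547185894061) = -23300.7925762183.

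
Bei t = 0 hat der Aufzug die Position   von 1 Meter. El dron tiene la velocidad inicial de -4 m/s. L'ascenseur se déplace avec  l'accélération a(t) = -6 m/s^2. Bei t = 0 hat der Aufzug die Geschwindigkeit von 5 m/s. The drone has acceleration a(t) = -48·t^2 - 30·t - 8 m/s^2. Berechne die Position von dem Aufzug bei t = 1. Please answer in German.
Ausgehend von der Beschleunigung a(t) = -6, nehmen wir 2 Stammfunktionen. Durch Integration von der Beschleunigung und Verwendung der Anfangsbedingung v(0) = 5, erhalten wir v(t) = 5 - 6·t. Durch Integration von der Geschwindigkeit und Verwendung der Anfangsbedingung x(0) = 1, erhalten wir x(t) = -3·t^2 + 5·t + 1. Aus der Gleichung für die Position x(t) = -3·t^2 + 5·t + 1, setzen wir t = 1 ein und erhalten x = 3.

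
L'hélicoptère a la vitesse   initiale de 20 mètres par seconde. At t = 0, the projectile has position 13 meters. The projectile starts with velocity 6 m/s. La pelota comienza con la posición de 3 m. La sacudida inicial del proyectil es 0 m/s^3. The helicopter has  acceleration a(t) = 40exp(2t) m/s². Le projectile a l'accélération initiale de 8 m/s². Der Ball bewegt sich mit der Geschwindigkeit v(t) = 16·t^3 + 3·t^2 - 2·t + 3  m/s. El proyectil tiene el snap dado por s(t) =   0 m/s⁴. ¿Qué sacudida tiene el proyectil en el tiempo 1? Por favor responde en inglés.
We need to integrate our snap equation s(t) = 0 1 time. Integrating snap and using the initial condition j(0) = 0, we get j(t) = 0. From the given jerk equation j(t) = 0, we substitute t = 1 to get j = 0.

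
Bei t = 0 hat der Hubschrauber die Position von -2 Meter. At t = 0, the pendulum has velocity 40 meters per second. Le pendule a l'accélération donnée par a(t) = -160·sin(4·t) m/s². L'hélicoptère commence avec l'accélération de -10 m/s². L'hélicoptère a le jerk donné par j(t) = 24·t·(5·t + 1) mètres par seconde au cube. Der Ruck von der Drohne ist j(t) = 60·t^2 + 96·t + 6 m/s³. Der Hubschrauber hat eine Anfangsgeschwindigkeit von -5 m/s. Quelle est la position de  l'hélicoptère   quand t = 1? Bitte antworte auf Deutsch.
Ausgehend von dem Ruck j(t) = 24·t·(5·t + 1), nehmen wir 3 Integrale. Mit ∫j(t)dt und Anwendung von a(0) = -10, finden wir a(t) = 40·t^3 + 12·t^2 - 10. Die Stammfunktion von der Beschleunigung, mit v(0) = -5, ergibt die Geschwindigkeit: v(t) = 10·t^4 + 4·t^3 - 10·t - 5. Die Stammfunktion von der Geschwindigkeit, mit x(0) = -2, ergibt die Position: x(t) = 2·t^5 + t^4 - 5·t^2 - 5·t - 2. Wir haben die Position x(t) = 2·t^5 + t^4 - 5·t^2 - 5·t - 2. Durch Einsetzen von t = 1: x(1) = -9.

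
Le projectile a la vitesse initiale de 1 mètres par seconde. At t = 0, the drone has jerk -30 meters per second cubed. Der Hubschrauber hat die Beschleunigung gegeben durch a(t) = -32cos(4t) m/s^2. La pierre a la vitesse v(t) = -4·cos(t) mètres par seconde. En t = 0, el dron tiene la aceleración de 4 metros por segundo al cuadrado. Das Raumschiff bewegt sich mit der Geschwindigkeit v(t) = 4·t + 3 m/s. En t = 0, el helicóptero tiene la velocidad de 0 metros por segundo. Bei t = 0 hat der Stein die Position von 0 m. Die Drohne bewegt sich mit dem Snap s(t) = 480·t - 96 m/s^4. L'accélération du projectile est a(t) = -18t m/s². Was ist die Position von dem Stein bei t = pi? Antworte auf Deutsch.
Um dies zu lösen, müssen wir 1 Integral unserer Gleichung für die Geschwindigkeit v(t) = -4·cos(t) finden. Das Integral von der Geschwindigkeit, mit x(0) = 0, ergibt die Position: x(t) = -4·sin(t). Mit x(t) = -4·sin(t) und Einsetzen von t = pi, finden wir x = 0.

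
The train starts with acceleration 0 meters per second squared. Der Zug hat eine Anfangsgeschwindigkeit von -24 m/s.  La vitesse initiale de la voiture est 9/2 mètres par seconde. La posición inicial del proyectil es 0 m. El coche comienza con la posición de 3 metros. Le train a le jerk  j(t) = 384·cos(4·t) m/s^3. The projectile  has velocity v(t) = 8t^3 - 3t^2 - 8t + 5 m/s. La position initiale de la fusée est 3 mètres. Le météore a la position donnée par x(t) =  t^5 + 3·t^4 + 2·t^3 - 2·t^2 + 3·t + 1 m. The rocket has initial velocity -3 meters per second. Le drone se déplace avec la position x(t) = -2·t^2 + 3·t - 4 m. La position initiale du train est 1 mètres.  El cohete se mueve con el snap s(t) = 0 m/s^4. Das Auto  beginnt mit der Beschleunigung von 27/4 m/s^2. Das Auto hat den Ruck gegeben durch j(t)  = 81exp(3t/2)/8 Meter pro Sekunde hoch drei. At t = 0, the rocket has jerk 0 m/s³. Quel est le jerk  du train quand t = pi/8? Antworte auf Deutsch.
Wir haben den Ruck j(t) = 384·cos(4·t). Durch Einsetzen von t = pi/8: j(pi/8) = 0.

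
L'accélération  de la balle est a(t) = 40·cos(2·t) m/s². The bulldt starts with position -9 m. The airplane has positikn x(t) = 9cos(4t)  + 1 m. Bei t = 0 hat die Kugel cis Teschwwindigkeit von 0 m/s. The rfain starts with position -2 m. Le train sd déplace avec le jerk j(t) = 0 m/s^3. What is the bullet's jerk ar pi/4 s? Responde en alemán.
Um dies zu lösen, müssen wir 1 Ableitung unserer Gleichung für die Beschleunigung a(t) = 40·cos(2·t) nehmen. Mit d/dt von a(t) finden wir j(t) = -80·sin(2·t). Aus der Gleichung für den Ruck j(t) = -80·sin(2·t), setzen wir t = pi/4 ein und erhalten j = -80.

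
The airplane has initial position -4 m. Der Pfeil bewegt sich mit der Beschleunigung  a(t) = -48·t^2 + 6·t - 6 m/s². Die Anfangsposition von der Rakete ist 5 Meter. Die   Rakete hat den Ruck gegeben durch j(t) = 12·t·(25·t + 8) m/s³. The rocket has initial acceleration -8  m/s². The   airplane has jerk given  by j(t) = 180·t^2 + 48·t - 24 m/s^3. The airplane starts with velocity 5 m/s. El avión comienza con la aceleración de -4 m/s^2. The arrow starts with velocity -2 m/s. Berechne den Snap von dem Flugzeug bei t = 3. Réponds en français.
Nous devons dériver notre équation du jerk j(t) = 180·t^2 + 48·t - 24 1 fois. En dérivant le jerk, nous obtenons le snap: s(t) = 360·t + 48. En utilisant s(t) = 360·t + 48 et en substituant t = 3, nous trouvons s = 1128.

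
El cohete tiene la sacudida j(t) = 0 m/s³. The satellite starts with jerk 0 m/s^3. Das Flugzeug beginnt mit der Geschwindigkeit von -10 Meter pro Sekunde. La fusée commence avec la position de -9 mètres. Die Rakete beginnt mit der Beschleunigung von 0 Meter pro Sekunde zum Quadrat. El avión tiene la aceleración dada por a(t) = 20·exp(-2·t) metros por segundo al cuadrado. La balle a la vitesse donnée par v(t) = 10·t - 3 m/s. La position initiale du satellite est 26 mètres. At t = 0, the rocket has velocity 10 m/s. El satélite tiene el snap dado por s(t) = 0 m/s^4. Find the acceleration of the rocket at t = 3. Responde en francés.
Nous devons trouver l'intégrale de notre équation du jerk j(t) = 0 1 fois. En prenant ∫j(t)dt et en appliquant a(0) = 0, nous trouvons a(t) = 0. En utilisant a(t) = 0 et en substituant t = 3, nous trouvons a = 0.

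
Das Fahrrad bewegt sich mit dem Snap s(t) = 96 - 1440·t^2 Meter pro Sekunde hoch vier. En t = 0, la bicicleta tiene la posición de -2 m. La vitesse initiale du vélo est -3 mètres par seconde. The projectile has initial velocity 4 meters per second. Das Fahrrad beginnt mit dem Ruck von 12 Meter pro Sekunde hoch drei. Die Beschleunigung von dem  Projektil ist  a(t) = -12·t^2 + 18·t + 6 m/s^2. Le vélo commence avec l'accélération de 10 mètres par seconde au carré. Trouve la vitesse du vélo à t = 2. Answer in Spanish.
Partiendo del snap s(t) = 96 - 1440·t^2, tomamos 3 integrales. La antiderivada del snap, con j(0) = 12, da la sacudida: j(t) = -480·t^3 + 96·t + 12. Integrando la sacudida y usando la condición inicial a(0) = 10, obtenemos a(t) = -120·t^4 + 48·t^2 + 12·t + 10. La antiderivada de la aceleración es la velocidad. Usando v(0) = -3, obtenemos v(t) = -24·t^5 + 16·t^3 + 6·t^2 + 10·t - 3. Tenemos la velocidad v(t) = -24·t^5 + 16·t^3 + 6·t^2 + 10·t - 3. Sustituyendo t = 2: v(2) = -599.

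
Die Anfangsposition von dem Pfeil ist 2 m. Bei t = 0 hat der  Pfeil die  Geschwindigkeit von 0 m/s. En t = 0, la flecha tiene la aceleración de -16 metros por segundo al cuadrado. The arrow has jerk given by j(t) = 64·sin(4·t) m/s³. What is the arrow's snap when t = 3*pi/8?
Starting from jerk j(t) = 64·sin(4·t), we take 1 derivative. The derivative of jerk gives snap: s(t) = 256·cos(4·t). From the given snap equation s(t) = 256·cos(4·t), we substitute t = 3*pi/8 to get s = 0.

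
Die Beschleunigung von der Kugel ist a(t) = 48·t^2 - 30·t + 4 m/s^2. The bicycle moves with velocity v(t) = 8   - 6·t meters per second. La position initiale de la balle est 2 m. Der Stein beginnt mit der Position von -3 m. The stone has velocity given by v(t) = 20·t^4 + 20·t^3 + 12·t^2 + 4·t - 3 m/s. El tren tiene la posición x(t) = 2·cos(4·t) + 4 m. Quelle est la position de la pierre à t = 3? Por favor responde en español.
Para resolver esto, necesitamos tomar 1 antiderivada de nuestra ecuación de la velocidad v(t) = 20·t^4 + 20·t^3 + 12·t^2 + 4·t - 3. La antiderivada de la velocidad es la posición. Usando x(0) = -3, obtenemos x(t) = 4·t^5 + 5·t^4 + 4·t^3 + 2·t^2 - 3·t - 3. De la ecuación de la posición x(t) = 4·t^5 + 5·t^4 + 4·t^3 + 2·t^2 - 3·t - 3, sustituimos t = 3 para obtener x = 1491.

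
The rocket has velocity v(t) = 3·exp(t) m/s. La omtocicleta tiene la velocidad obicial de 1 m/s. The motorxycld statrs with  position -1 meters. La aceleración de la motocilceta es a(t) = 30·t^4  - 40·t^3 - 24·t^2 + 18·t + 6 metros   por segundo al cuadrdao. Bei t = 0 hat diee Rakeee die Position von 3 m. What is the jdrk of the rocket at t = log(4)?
To solve this, we need to take 2 derivatives of our velocity equation v(t) = 3·exp(t). The derivative of velocity gives acceleration: a(t) = 3·exp(t). Taking d/dt of a(t), we find j(t) = 3·exp(t). Using j(t) = 3·exp(t) and substituting t = log(4), we find j = 12.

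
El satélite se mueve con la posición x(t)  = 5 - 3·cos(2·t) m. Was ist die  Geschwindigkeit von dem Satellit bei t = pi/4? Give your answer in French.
Nous devons dériver notre équation de la position x(t) = 5 - 3·cos(2·t) 1 fois. La dérivée de la position donne la vitesse: v(t) = 6·sin(2·t). En utilisant v(t) = 6·sin(2·t) et en substituant t = pi/4, nous trouvons v = 6.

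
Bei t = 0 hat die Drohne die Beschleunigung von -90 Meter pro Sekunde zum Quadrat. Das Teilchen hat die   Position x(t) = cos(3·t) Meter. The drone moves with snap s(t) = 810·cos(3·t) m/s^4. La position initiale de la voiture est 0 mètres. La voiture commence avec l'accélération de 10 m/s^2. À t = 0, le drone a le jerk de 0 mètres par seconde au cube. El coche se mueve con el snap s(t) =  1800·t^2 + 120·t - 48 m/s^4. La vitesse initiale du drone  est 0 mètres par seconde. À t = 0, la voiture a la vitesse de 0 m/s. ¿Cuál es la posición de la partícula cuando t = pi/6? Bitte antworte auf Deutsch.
Wir haben die Position x(t) = cos(3·t). Durch Einsetzen von t = pi/6: x(pi/6) = 0.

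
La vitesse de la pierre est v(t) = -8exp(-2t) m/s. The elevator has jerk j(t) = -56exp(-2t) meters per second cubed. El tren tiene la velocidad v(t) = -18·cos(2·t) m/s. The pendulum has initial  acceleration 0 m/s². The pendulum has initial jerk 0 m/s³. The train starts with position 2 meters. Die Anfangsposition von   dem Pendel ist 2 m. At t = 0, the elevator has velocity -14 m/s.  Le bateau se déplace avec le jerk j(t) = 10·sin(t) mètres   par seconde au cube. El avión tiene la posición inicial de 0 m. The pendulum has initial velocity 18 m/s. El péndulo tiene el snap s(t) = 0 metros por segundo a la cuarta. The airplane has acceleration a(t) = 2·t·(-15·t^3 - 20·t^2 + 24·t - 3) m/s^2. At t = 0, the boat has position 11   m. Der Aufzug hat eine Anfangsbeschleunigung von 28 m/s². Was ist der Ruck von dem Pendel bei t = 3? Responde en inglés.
To find the answer, we compute 1 integral of s(t) = 0. Integrating snap and using the initial condition j(0) = 0, we get j(t) = 0. We have jerk j(t) = 0. Substituting t = 3: j(3) = 0.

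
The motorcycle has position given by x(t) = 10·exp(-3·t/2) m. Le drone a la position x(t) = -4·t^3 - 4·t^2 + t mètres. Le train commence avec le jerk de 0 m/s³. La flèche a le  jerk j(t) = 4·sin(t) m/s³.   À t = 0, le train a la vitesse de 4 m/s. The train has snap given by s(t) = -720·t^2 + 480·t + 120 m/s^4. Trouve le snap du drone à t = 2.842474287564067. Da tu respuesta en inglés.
We must differentiate our position equation x(t) = -4·t^3 - 4·t^2 + t 4 times. Differentiating position, we get velocity: v(t) = -12·t^2 - 8·t + 1. Differentiating velocity, we get acceleration: a(t) = -24·t - 8. The derivative of acceleration gives jerk: j(t) = -24. The derivative of jerk gives snap: s(t) = 0. From the given snap equation s(t) = 0, we substitute t = 2.842474287564067 to get s = 0.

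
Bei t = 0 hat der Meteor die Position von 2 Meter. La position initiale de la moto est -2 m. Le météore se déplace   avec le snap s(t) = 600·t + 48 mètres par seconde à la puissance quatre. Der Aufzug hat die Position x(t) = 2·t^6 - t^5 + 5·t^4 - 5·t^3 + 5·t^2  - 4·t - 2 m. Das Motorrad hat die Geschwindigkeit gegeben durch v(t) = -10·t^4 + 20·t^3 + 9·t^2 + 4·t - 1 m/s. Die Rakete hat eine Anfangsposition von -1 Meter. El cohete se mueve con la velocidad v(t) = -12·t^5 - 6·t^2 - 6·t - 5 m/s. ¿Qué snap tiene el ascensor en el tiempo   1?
Partiendo de la posición x(t) = 2·t^6 - t^5 + 5·t^4 - 5·t^3 + 5·t^2 - 4·t - 2, tomamos 4 derivadas. Tomando d/dt de x(t), encontramos v(t) = 12·t^5 - 5·t^4 + 20·t^3 - 15·t^2 + 10·t - 4. La derivada de la velocidad da la aceleración: a(t) = 60·t^4 - 20·t^3 + 60·t^2 - 30·t + 10. Derivando la aceleración, obtenemos la sacudida: j(t) = 240·t^3 - 60·t^2 + 120·t - 30. Tomando d/dt de j(t), encontramos s(t) = 720·t^2 - 120·t + 120. De la ecuación del snap s(t) = 720·t^2 - 120·t + 120, sustituimos t = 1 para obtener s = 720.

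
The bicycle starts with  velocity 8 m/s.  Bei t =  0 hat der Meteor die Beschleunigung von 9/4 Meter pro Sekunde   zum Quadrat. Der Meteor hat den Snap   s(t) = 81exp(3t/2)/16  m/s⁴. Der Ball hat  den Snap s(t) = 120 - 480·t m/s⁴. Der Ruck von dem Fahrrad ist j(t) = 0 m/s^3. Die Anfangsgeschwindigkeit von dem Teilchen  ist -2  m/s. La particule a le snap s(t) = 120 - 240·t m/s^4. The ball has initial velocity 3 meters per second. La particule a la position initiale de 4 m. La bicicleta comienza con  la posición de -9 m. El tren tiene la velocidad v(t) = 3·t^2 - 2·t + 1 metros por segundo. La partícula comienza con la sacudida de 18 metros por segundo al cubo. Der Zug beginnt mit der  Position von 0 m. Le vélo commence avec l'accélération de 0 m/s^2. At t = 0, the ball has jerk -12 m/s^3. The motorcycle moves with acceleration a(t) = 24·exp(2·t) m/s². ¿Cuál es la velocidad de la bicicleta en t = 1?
Para resolver esto, necesitamos tomar 2 integrales de nuestra ecuación de la sacudida j(t) = 0. La integral de la sacudida es la aceleración. Usando a(0) = 0, obtenemos a(t) = 0. La antiderivada de la aceleración, con v(0) = 8, da la velocidad: v(t) = 8. Tenemos la velocidad v(t) = 8. Sustituyendo t = 1: v(1) = 8.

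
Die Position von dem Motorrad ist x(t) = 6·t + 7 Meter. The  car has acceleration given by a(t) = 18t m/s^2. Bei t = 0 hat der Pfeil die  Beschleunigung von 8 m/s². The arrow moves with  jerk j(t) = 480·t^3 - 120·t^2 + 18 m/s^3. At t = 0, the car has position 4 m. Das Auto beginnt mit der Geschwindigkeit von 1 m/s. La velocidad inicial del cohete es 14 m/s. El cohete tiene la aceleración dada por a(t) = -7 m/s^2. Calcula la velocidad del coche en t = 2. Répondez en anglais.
We must find the integral of our acceleration equation a(t) = 18·t 1 time. The antiderivative of acceleration is velocity. Using v(0) = 1, we get v(t) = 9·t^2 + 1. We have velocity v(t) = 9·t^2 + 1. Substituting t = 2: v(2) = 37.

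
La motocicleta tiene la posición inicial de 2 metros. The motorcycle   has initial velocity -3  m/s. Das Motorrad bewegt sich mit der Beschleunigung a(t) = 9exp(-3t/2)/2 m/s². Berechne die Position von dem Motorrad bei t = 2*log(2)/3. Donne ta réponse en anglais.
To find the answer, we compute 2 antiderivatives of a(t) = 9·exp(-3·t/2)/2. The integral of acceleration, with v(0) = -3, gives velocity: v(t) = -3·exp(-3·t/2). The integral of velocity is position. Using x(0) = 2, we get x(t) = 2·exp(-3·t/2). We have position x(t) = 2·exp(-3·t/2). Substituting t = 2*log(2)/3: x(2*log(2)/3) = 1.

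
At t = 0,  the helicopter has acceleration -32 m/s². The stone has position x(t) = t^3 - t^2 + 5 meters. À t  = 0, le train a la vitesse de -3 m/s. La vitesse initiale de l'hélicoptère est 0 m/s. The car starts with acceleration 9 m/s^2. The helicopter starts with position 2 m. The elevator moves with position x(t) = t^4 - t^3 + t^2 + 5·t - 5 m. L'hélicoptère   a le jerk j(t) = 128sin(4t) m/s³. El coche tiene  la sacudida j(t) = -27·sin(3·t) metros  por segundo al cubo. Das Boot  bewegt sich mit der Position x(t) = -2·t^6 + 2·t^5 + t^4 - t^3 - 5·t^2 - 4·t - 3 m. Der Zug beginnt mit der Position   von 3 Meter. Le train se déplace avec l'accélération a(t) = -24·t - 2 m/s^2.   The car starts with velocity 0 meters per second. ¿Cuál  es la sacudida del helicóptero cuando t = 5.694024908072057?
Usando j(t) = 128·sin(4·t) y sustituyendo t = 5.694024908072057, encontramos j = -90.4691915094669.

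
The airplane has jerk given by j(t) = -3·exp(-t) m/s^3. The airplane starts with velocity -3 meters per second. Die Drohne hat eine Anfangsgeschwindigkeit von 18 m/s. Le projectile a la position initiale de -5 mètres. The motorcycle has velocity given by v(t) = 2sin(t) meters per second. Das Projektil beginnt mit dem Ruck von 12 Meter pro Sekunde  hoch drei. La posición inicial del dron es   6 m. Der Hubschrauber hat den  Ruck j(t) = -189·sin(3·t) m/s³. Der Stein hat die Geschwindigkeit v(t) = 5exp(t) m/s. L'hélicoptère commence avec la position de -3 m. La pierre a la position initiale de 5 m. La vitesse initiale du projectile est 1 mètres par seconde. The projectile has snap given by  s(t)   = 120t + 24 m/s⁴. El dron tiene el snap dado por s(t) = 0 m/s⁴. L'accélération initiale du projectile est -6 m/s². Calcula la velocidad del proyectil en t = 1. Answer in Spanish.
Partiendo del snap s(t) = 120·t + 24, tomamos 3 antiderivadas. Tomando ∫s(t)dt y aplicando j(0) = 12, encontramos j(t) = 60·t^2 + 24·t + 12. La integral de la sacudida, con a(0) = -6, da la aceleración: a(t) = 20·t^3 + 12·t^2 + 12·t - 6. Integrando la aceleración y usando la condición inicial v(0) = 1, obtenemos v(t) = 5·t^4 + 4·t^3 + 6·t^2 - 6·t + 1. De la ecuación de la velocidad v(t) = 5·t^4 + 4·t^3 + 6·t^2 - 6·t + 1, sustituimos t = 1 para obtener v = 10.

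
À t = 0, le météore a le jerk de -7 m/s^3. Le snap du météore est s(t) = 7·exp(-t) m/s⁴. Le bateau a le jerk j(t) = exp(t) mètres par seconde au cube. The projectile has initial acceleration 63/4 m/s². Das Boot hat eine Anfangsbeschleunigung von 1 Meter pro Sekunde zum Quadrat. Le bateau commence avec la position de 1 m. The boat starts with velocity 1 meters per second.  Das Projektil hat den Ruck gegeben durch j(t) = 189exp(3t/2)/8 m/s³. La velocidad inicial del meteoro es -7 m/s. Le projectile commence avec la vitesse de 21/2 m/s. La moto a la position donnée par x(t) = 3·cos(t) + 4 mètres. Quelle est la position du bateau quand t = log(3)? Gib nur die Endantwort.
La réponse est 3.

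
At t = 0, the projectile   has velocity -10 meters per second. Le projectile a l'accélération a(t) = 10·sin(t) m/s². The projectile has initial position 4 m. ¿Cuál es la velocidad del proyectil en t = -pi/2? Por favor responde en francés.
Nous devons intégrer notre équation de l'accélération a(t) = 10·sin(t) 1 fois. En prenant ∫a(t)dt et en appliquant v(0) = -10, nous trouvons v(t) = -10·cos(t). Nous avons la vitesse v(t) = -10·cos(t). En substituant t = -pi/2: v(-pi/2) = 0.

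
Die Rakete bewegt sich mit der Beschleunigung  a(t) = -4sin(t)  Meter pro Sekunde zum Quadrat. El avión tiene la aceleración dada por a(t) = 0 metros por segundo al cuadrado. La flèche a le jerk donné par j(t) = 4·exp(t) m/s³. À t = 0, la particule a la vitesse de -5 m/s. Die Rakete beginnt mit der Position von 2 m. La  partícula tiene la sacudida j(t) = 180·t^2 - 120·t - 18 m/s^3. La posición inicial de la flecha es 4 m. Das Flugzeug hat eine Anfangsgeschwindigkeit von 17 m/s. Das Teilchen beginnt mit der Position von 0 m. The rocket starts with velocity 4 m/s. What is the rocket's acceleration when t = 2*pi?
From the given acceleration equation a(t) = -4·sin(t), we substitute t = 2*pi to get a = 0.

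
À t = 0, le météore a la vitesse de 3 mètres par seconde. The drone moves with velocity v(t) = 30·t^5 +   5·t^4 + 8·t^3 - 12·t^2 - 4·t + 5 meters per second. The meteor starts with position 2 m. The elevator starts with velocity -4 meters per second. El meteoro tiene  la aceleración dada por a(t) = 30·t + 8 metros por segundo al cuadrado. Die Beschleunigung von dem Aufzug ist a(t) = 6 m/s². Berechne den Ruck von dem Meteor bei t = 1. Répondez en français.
Pour résoudre ceci, nous devons prendre 1 dérivée de notre équation de l'accélération a(t) = 30·t + 8. En dérivant l'accélération, nous obtenons le jerk: j(t) = 30. De l'équation du jerk j(t) = 30, nous substituons t = 1 pour obtenir j = 30.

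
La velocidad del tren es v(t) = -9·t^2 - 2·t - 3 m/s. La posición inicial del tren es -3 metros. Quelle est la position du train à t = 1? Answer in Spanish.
Partiendo de la velocidad v(t) = -9·t^2 - 2·t - 3, tomamos 1 antiderivada. La antiderivada de la velocidad es la posición. Usando x(0) = -3, obtenemos x(t) = -3·t^3 - t^2 - 3·t - 3. De la ecuación de la posición x(t) = -3·t^3 - t^2 - 3·t - 3, sustituimos t = 1 para obtener x = -10.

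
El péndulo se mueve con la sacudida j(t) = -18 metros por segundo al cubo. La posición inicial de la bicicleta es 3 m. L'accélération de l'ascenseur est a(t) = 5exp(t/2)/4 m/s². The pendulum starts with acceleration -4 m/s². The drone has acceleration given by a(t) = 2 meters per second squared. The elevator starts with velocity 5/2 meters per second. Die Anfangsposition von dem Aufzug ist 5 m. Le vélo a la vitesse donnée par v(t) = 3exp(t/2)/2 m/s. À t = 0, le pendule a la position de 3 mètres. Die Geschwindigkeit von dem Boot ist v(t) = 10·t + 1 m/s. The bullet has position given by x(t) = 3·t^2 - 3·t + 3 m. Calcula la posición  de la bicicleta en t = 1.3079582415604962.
Partiendo de la velocidad v(t) = 3·exp(t/2)/2, tomamos 1 integral. Integrando la velocidad y usando la condición inicial x(0) = 3, obtenemos x(t) = 3·exp(t/2). Usando x(t) = 3·exp(t/2) y sustituyendo t = 1.3079582415604962, encontramos x = 5.76953454669114.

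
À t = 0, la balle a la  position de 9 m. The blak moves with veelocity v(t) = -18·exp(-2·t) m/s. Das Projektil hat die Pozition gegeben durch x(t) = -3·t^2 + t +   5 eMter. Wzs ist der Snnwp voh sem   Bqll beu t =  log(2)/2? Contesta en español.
Debemos derivar nuestra ecuación de la velocidad v(t) = -18·exp(-2·t) 3 veces. La derivada de la velocidad da la aceleración: a(t) = 36·exp(-2·t). La derivada de la aceleración da la sacudida: j(t) = -72·exp(-2·t). Tomando d/dt de j(t), encontramos s(t) = 144·exp(-2·t). Usando s(t) = 144·exp(-2·t) y sustituyendo t = log(2)/2, encontramos s = 72.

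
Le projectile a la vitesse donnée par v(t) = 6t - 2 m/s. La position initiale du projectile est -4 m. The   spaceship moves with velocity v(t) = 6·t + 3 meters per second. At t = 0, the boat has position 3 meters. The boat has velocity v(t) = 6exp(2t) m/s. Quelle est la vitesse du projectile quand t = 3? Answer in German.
Mit v(t) = 6·t - 2 und Einsetzen von t = 3, finden wir v = 16.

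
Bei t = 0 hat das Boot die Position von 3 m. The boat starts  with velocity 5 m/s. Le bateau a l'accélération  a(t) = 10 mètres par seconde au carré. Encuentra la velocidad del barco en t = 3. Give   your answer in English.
To solve this, we need to take 1 antiderivative of our acceleration equation a(t) = 10. Integrating acceleration and using the initial condition v(0) = 5, we get v(t) = 10·t + 5. We have velocity v(t) = 10·t + 5. Substituting t = 3: v(3) = 35.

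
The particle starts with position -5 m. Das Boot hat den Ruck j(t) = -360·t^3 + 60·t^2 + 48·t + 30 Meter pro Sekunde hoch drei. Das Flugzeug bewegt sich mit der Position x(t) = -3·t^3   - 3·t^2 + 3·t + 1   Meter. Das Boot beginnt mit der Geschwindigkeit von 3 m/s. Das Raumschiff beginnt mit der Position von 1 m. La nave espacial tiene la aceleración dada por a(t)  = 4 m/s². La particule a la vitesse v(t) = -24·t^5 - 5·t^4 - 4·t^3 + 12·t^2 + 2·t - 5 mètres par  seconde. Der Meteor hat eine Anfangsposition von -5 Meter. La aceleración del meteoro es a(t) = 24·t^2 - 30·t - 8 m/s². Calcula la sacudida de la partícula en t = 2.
Para resolver esto, necesitamos tomar 2 derivadas de nuestra ecuación de la velocidad v(t) = -24·t^5 - 5·t^4 - 4·t^3 + 12·t^2 + 2·t - 5. La derivada de la velocidad da la aceleración: a(t) = -120·t^4 - 20·t^3 - 12·t^2 + 24·t + 2. La derivada de la aceleración da la sacudida: j(t) = -480·t^3 - 60·t^2 - 24·t + 24. De la ecuación de la sacudida j(t) = -480·t^3 - 60·t^2 - 24·t + 24, sustituimos t = 2 para obtener j = -4104.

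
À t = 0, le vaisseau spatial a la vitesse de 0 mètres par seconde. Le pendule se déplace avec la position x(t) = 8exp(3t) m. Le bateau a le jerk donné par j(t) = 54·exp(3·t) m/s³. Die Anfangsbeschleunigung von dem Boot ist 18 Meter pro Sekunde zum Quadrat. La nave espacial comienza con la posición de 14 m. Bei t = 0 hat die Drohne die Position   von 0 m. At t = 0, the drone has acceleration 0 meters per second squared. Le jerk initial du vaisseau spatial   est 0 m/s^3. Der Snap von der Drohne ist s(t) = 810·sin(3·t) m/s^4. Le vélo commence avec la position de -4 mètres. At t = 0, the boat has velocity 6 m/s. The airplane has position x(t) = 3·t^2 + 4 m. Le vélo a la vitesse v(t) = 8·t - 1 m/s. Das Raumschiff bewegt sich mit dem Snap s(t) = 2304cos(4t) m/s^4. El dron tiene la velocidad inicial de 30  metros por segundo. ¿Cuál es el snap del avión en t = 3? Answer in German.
Ausgehend von der Position x(t) = 3·t^2 + 4, nehmen wir 4 Ableitungen. Die Ableitung von der Position ergibt die Geschwindigkeit: v(t) = 6·t. Durch Ableiten von der Geschwindigkeit erhalten wir die Beschleunigung: a(t) = 6. Durch Ableiten von der Beschleunigung erhalten wir den Ruck: j(t) = 0. Mit d/dt von j(t) finden wir s(t) = 0. Aus der Gleichung für den Snap s(t) = 0, setzen wir t = 3 ein und erhalten s = 0.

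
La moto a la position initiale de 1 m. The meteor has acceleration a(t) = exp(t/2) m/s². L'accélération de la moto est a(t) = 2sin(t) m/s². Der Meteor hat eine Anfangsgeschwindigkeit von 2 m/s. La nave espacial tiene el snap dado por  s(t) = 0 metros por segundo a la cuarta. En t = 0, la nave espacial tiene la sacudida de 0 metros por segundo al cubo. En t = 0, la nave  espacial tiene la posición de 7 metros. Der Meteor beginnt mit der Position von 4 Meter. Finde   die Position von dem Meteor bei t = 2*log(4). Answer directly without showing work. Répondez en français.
La position à t = 2*log(4) est x = 16.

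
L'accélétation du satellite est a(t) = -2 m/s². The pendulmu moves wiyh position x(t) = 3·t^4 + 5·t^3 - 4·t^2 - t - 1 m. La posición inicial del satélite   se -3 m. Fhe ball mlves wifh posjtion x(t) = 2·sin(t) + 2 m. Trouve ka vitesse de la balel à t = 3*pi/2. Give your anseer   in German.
Wir müssen unsere Gleichung für die Position x(t) = 2·sin(t) + 2 1-mal ableiten. Die Ableitung von der Position ergibt die Geschwindigkeit: v(t) = 2·cos(t). Wir haben die Geschwindigkeit v(t) = 2·cos(t). Durch Einsetzen von t = 3*pi/2: v(3*pi/2) = 0.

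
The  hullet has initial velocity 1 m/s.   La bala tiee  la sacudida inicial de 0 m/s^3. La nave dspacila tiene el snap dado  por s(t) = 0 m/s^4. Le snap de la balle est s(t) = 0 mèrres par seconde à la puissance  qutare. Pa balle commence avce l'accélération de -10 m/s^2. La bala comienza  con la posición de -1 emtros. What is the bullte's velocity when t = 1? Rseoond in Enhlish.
Starting from snap s(t) = 0, we take 3 antiderivatives. The antiderivative of snap is jerk. Using j(0) = 0, we get j(t) = 0. The integral of jerk, with a(0) = -10, gives acceleration: a(t) = -10. Integrating acceleration and using the initial condition v(0) = 1, we get v(t) = 1 - 10·t. Using v(t) = 1 - 10·t and substituting t = 1, we find v = -9.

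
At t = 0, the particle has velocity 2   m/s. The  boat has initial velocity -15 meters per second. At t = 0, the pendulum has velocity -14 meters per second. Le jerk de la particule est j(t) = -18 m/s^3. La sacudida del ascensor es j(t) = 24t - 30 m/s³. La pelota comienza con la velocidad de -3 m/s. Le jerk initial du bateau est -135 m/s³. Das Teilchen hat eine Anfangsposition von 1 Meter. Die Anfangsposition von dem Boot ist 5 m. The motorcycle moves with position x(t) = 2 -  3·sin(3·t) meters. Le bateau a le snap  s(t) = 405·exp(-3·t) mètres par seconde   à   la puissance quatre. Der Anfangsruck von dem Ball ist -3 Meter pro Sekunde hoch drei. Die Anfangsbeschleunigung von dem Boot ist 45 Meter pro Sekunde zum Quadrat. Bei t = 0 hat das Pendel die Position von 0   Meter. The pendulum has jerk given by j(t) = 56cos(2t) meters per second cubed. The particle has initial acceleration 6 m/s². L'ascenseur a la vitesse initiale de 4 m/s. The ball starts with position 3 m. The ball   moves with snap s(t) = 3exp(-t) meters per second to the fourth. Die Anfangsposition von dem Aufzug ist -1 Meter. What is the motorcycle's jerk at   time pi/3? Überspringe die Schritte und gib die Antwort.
The jerk at t = pi/3 is j = -81.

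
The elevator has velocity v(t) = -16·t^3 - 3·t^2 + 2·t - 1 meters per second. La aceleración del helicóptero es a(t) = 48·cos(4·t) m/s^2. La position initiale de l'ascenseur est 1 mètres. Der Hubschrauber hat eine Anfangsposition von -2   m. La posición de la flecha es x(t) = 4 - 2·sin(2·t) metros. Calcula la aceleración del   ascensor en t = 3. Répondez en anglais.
To solve this, we need to take 1 derivative of our velocity equation v(t) = -16·t^3 - 3·t^2 + 2·t - 1. The derivative of velocity gives acceleration: a(t) = -48·t^2 - 6·t + 2. We have acceleration a(t) = -48·t^2 - 6·t + 2. Substituting t = 3: a(3) = -448.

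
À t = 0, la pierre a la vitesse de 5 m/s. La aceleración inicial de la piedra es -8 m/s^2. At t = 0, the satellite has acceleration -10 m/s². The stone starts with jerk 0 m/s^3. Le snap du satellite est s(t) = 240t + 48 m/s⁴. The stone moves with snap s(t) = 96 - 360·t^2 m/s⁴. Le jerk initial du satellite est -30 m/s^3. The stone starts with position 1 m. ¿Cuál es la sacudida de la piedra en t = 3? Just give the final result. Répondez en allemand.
Bei t = 3, j = -2952.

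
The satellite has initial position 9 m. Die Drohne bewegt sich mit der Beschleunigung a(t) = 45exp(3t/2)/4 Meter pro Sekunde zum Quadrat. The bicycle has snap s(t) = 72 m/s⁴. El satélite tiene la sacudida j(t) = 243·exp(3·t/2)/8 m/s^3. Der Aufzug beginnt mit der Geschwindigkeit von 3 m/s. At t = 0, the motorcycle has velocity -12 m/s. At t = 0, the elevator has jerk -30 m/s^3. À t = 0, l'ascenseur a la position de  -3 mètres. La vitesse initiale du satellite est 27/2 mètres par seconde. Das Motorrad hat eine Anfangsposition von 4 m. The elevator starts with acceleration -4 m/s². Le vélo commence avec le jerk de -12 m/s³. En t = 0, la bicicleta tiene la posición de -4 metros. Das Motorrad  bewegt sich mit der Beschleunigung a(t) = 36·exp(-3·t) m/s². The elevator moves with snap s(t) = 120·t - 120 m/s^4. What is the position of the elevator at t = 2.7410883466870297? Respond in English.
To solve this, we need to take 4 antiderivatives of our snap equation s(t) = 120·t - 120. Finding the integral of s(t) and using j(0) = -30: j(t) = 60·t^2 - 120·t - 30. The integral of jerk, with a(0) = -4, gives acceleration: a(t) = 20·t^3 - 60·t^2 - 30·t - 4. Taking ∫a(t)dt and applying v(0) = 3, we find v(t) = 5·t^4 - 20·t^3 - 15·t^2 - 4·t + 3. Integrating velocity and using the initial condition x(0) = -3, we get x(t) = t^5 - 5·t^4 - 5·t^3 - 2·t^2 + 3·t - 3. We have position x(t) = t^5 - 5·t^4 - 5·t^3 - 2·t^2 + 3·t - 3. Substituting t = 2.7410883466870297: x(2.7410883466870297) = -240.304436589693.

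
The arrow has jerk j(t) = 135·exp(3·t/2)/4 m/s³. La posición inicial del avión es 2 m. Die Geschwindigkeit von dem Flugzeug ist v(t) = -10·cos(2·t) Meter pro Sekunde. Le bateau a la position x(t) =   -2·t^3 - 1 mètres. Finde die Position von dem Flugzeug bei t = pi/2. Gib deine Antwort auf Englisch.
We must find the antiderivative of our velocity equation v(t) = -10·cos(2·t) 1 time. The antiderivative of velocity, with x(0) = 2, gives position: x(t) = 2 - 5·sin(2·t). We have position x(t) = 2 - 5·sin(2·t). Substituting t = pi/2: x(pi/2) = 2.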